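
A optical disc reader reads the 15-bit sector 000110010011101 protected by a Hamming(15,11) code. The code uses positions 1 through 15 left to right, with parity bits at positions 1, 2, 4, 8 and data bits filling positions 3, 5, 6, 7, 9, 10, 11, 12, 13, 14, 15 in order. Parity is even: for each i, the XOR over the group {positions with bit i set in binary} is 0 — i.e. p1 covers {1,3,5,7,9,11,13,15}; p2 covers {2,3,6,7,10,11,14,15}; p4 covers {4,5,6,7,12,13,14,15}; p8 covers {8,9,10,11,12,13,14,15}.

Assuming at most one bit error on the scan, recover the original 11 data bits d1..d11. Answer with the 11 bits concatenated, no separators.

01000010101

s1 (pos 1,3,5,7,9,11,13,15): 0⊕0⊕1⊕0⊕0⊕1⊕1⊕1 = 0
s2 (pos 2,3,6,7,10,11,14,15): 0⊕0⊕0⊕0⊕0⊕1⊕0⊕1 = 0
s4 (pos 4,5,6,7,12,13,14,15): 1⊕1⊕0⊕0⊕1⊕1⊕0⊕1 = 1
s8 (pos 8,9,10,11,12,13,14,15): 1⊕0⊕0⊕1⊕1⊕1⊕0⊕1 = 1
Syndrome s8…s1 = 1100 → error at position 12.
Flip position 12: 000110010011101 → 000110010010101
Read data bits from positions 3,5,6,7,9,10,11,12,13,14,15: 01000010101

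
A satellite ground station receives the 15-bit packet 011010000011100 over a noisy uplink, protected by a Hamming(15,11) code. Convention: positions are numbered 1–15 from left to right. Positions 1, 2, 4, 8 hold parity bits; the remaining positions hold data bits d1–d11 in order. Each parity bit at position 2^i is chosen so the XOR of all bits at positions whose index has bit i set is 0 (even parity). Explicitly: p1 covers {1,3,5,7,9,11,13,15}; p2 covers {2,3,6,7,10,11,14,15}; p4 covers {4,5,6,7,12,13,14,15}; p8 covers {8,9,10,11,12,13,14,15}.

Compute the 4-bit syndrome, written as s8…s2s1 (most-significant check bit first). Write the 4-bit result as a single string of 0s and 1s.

1110

s1 (pos 1,3,5,7,9,11,13,15): 0⊕1⊕1⊕0⊕0⊕1⊕1⊕0 = 0
s2 (pos 2,3,6,7,10,11,14,15): 1⊕1⊕0⊕0⊕0⊕1⊕0⊕0 = 1
s4 (pos 4,5,6,7,12,13,14,15): 0⊕1⊕0⊕0⊕1⊕1⊕0⊕0 = 1
s8 (pos 8,9,10,11,12,13,14,15): 0⊕0⊕0⊕1⊕1⊕1⊕0⊕0 = 1
Syndrome s8…s1 = 1110 → error at position 14.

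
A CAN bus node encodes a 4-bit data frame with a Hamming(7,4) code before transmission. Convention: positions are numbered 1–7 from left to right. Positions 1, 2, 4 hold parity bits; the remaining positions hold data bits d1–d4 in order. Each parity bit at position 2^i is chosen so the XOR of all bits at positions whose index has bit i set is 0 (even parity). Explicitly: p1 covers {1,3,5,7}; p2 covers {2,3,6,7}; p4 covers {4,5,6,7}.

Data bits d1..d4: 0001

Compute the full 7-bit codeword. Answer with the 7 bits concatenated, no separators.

1101001

Place data at non-parity positions: p1 p2 0 p4 0 0 1
p1 (pos 1,3,5,7): XOR of data positions = 0⊕0⊕1 = 1
p2 (pos 2,3,6,7): XOR of data positions = 0⊕0⊕1 = 1
p4 (pos 4,5,6,7): XOR of data positions = 0⊕0⊕1 = 1
Codeword: 1101001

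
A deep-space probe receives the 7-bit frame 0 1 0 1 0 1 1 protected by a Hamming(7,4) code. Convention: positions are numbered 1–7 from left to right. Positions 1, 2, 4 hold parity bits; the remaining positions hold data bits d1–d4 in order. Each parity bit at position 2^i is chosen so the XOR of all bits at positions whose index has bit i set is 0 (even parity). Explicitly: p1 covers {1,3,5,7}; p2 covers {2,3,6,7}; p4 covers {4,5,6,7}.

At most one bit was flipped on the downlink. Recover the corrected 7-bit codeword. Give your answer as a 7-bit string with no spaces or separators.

0101010

s1 (pos 1,3,5,7): 0⊕0⊕0⊕1 = 1
s2 (pos 2,3,6,7): 1⊕0⊕1⊕1 = 1
s4 (pos 4,5,6,7): 1⊕0⊕1⊕1 = 1
Syndrome s4…s1 = 111 → error at position 7.
Flip position 7: 0101011 → 0101010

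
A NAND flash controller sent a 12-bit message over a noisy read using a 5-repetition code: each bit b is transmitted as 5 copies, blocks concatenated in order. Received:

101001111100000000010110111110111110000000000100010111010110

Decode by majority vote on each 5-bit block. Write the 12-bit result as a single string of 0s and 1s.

010011100011

Block 1 (10100): 2 ones → 0
Block 2 (11111): 5 ones → 1
Block 3 (00000): 0 ones → 0
Block 4 (00001): 1 one → 0
Block 5 (01101): 3 ones → 1
Block 6 (11110): 4 ones → 1
Block 7 (11111): 5 ones → 1
Block 8 (00000): 0 ones → 0
Block 9 (00000): 0 ones → 0
Block 10 (10001): 2 ones → 0
Block 11 (01110): 3 ones → 1
Block 12 (10110): 3 ones → 1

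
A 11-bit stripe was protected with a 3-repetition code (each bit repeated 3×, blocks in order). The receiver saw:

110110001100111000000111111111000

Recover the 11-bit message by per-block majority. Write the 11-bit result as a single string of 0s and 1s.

11001001110

Block 1 (110): 2 ones → 1
Block 2 (110): 2 ones → 1
Block 3 (001): 1 one → 0
Block 4 (100): 1 one → 0
Block 5 (111): 3 ones → 1
Block 6 (000): 0 ones → 0
Block 7 (000): 0 ones → 0
Block 8 (111): 3 ones → 1
Block 9 (111): 3 ones → 1
Block 10 (111): 3 ones → 1
Block 11 (000): 0 ones → 0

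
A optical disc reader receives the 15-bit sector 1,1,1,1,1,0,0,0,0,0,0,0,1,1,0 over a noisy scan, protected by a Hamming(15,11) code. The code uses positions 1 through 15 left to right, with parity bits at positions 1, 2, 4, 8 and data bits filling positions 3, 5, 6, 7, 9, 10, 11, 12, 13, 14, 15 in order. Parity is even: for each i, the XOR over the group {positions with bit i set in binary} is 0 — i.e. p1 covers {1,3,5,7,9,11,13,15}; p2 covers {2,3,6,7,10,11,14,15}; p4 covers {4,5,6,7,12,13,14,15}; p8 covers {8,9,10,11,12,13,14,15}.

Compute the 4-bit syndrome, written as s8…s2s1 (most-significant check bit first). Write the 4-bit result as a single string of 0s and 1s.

s1 (pos 1,3,5,7,9,11,13,15): 1⊕1⊕1⊕0⊕0⊕0⊕1⊕0 = 0
s2 (pos 2,3,6,7,10,11,14,15): 1⊕1⊕0⊕0⊕0⊕0⊕1⊕0 = 1
s4 (pos 4,5,6,7,12,13,14,15): 1⊕1⊕0⊕0⊕0⊕1⊕1⊕0 = 0
s8 (pos 8,9,10,11,12,13,14,15): 0⊕0⊕0⊕0⊕0⊕1⊕1⊕0 = 0
Syndrome s8…s1 = 0010 → error at position 2.

0010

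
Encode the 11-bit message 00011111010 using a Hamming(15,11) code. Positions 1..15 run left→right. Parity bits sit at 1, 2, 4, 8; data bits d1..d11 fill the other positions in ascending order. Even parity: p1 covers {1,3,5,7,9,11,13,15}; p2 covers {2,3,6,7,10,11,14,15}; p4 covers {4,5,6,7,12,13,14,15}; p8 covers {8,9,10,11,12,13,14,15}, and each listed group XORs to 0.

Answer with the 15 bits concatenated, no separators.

Place data at non-parity positions: p1 p2 0 p4 0 0 1 p8 1 1 1 1 0 1 0
p1 (pos 1,3,5,7,9,11,13,15): XOR of data positions = 0⊕0⊕1⊕1⊕1⊕0⊕0 = 1
p2 (pos 2,3,6,7,10,11,14,15): XOR of data positions = 0⊕0⊕1⊕1⊕1⊕1⊕0 = 0
p4 (pos 4,5,6,7,12,13,14,15): XOR of data positions = 0⊕0⊕1⊕1⊕0⊕1⊕0 = 1
p8 (pos 8,9,10,11,12,13,14,15): XOR of data positions = 1⊕1⊕1⊕1⊕0⊕1⊕0 = 1
Codeword: 100100111111010

100100111111010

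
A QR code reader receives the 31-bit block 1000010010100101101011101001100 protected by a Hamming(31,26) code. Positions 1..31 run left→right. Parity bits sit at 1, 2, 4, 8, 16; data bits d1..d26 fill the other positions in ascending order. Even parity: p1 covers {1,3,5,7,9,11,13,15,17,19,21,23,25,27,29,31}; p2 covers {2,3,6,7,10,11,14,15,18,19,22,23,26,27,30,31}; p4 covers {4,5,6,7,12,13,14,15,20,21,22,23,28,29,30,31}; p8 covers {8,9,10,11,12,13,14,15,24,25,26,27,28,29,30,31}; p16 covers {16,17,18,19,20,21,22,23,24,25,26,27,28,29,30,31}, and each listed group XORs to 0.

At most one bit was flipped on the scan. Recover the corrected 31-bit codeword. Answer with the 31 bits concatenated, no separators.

s1 (pos 1,3,5,7,9,11,13,15,17,19,21,23,25,27,29,31): 1⊕0⊕0⊕0⊕1⊕1⊕0⊕0⊕1⊕1⊕1⊕1⊕1⊕0⊕1⊕0 = 1
s2 (pos 2,3,6,7,10,11,14,15,18,19,22,23,26,27,30,31): 0⊕0⊕1⊕0⊕0⊕1⊕1⊕0⊕0⊕1⊕1⊕1⊕0⊕0⊕0⊕0 = 0
s4 (pos 4,5,6,7,12,13,14,15,20,21,22,23,28,29,30,31): 0⊕0⊕1⊕0⊕0⊕0⊕1⊕0⊕0⊕1⊕1⊕1⊕1⊕1⊕0⊕0 = 1
s8 (pos 8,9,10,11,12,13,14,15,24,25,26,27,28,29,30,31): 0⊕1⊕0⊕1⊕0⊕0⊕1⊕0⊕0⊕1⊕0⊕0⊕1⊕1⊕0⊕0 = 0
s16 (pos 16,17,18,19,20,21,22,23,24,25,26,27,28,29,30,31): 1⊕1⊕0⊕1⊕0⊕1⊕1⊕1⊕0⊕1⊕0⊕0⊕1⊕1⊕0⊕0 = 1
Syndrome s16…s1 = 10101 → error at position 21.
Flip position 21: 1000010010100101101011101001100 → 1000010010100101101001101001100

1000010010100101101001101001100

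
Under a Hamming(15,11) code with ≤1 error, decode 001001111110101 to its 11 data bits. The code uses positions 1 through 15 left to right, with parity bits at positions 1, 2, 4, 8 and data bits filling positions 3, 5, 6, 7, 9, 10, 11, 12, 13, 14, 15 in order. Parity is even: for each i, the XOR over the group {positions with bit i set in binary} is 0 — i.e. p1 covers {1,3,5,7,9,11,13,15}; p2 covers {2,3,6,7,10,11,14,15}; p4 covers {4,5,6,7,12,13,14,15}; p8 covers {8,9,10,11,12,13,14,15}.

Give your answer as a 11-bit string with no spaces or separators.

s1 (pos 1,3,5,7,9,11,13,15): 0⊕1⊕0⊕1⊕1⊕1⊕1⊕1 = 0
s2 (pos 2,3,6,7,10,11,14,15): 0⊕1⊕1⊕1⊕1⊕1⊕0⊕1 = 0
s4 (pos 4,5,6,7,12,13,14,15): 0⊕0⊕1⊕1⊕0⊕1⊕0⊕1 = 0
s8 (pos 8,9,10,11,12,13,14,15): 1⊕1⊕1⊕1⊕0⊕1⊕0⊕1 = 0
Syndrome s8…s1 = 0000 → no error.
Read data bits from positions 3,5,6,7,9,10,11,12,13,14,15: 10111110101

10111110101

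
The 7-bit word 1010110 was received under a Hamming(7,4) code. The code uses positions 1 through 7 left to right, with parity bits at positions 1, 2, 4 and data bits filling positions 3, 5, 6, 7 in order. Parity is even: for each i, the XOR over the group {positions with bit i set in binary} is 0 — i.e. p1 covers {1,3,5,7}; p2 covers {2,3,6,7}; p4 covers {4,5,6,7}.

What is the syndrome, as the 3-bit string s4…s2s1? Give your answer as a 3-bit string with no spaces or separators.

s1 (pos 1,3,5,7): 1⊕1⊕1⊕0 = 1
s2 (pos 2,3,6,7): 0⊕1⊕1⊕0 = 0
s4 (pos 4,5,6,7): 0⊕1⊕1⊕0 = 0
Syndrome s4…s1 = 001 → error at position 1.

001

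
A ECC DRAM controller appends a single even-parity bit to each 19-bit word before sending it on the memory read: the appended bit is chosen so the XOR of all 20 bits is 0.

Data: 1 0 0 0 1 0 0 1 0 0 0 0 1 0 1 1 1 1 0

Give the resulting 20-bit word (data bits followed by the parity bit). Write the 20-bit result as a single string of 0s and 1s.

10001001000010111100

XOR of the 19 data bits: 1⊕0⊕0⊕0⊕1⊕0⊕0⊕1⊕0⊕0⊕0⊕0⊕1⊕0⊕1⊕1⊕1⊕1⊕0 = 0
Parity bit = 0 (so all 20 bits XOR to 0).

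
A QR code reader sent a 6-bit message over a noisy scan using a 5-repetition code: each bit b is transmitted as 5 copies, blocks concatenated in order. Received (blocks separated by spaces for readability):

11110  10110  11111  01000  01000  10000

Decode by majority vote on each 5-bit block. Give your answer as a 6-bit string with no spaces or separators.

111000

Block 1 (11110): 4 ones → 1
Block 2 (10110): 3 ones → 1
Block 3 (11111): 5 ones → 1
Block 4 (01000): 1 one → 0
Block 5 (01000): 1 one → 0
Block 6 (10000): 1 one → 0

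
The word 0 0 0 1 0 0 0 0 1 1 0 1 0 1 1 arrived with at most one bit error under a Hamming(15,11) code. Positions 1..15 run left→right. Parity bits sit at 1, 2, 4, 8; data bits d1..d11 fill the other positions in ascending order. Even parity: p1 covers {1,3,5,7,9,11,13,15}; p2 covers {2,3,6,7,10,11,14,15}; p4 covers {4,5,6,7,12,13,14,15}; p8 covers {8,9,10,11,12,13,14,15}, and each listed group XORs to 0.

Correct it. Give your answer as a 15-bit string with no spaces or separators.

s1 (pos 1,3,5,7,9,11,13,15): 0⊕0⊕0⊕0⊕1⊕0⊕0⊕1 = 0
s2 (pos 2,3,6,7,10,11,14,15): 0⊕0⊕0⊕0⊕1⊕0⊕1⊕1 = 1
s4 (pos 4,5,6,7,12,13,14,15): 1⊕0⊕0⊕0⊕1⊕0⊕1⊕1 = 0
s8 (pos 8,9,10,11,12,13,14,15): 0⊕1⊕1⊕0⊕1⊕0⊕1⊕1 = 1
Syndrome s8…s1 = 1010 → error at position 10.
Flip position 10: 000100001101011 → 000100001001011

000100001001011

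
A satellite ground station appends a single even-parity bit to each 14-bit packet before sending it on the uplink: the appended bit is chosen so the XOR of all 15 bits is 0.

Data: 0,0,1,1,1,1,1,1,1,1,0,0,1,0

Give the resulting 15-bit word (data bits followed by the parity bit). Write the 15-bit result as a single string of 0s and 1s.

001111111100101

XOR of the 14 data bits: 0⊕0⊕1⊕1⊕1⊕1⊕1⊕1⊕1⊕1⊕0⊕0⊕1⊕0 = 1
Parity bit = 1 (so all 15 bits XOR to 0).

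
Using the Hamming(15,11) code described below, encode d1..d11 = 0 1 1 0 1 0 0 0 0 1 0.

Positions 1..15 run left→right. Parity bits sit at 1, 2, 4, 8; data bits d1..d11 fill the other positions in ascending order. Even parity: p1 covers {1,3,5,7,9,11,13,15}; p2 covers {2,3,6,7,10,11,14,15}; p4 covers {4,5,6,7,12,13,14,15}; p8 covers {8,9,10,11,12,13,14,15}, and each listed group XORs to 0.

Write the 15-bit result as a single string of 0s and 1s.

Place data at non-parity positions: p1 p2 0 p4 1 1 0 p8 1 0 0 0 0 1 0
p1 (pos 1,3,5,7,9,11,13,15): XOR of data positions = 0⊕1⊕0⊕1⊕0⊕0⊕0 = 0
p2 (pos 2,3,6,7,10,11,14,15): XOR of data positions = 0⊕1⊕0⊕0⊕0⊕1⊕0 = 0
p4 (pos 4,5,6,7,12,13,14,15): XOR of data positions = 1⊕1⊕0⊕0⊕0⊕1⊕0 = 1
p8 (pos 8,9,10,11,12,13,14,15): XOR of data positions = 1⊕0⊕0⊕0⊕0⊕1⊕0 = 0
Codeword: 000111001000010

000111001000010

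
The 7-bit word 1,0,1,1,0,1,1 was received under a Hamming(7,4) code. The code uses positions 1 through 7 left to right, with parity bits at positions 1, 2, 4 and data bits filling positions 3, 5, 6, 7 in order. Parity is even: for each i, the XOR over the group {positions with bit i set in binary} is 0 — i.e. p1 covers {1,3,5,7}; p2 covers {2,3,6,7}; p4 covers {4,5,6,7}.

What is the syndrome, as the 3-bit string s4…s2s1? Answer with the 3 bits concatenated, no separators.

111

s1 (pos 1,3,5,7): 1⊕1⊕0⊕1 = 1
s2 (pos 2,3,6,7): 0⊕1⊕1⊕1 = 1
s4 (pos 4,5,6,7): 1⊕0⊕1⊕1 = 1
Syndrome s4…s1 = 111 → error at position 7.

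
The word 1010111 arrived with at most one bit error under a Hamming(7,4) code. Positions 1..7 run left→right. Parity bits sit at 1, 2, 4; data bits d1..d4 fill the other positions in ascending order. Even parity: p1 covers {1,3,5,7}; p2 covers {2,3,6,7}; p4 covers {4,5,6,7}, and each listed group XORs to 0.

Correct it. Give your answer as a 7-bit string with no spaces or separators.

1010101

s1 (pos 1,3,5,7): 1⊕1⊕1⊕1 = 0
s2 (pos 2,3,6,7): 0⊕1⊕1⊕1 = 1
s4 (pos 4,5,6,7): 0⊕1⊕1⊕1 = 1
Syndrome s4…s1 = 110 → error at position 6.
Flip position 6: 1010111 → 1010101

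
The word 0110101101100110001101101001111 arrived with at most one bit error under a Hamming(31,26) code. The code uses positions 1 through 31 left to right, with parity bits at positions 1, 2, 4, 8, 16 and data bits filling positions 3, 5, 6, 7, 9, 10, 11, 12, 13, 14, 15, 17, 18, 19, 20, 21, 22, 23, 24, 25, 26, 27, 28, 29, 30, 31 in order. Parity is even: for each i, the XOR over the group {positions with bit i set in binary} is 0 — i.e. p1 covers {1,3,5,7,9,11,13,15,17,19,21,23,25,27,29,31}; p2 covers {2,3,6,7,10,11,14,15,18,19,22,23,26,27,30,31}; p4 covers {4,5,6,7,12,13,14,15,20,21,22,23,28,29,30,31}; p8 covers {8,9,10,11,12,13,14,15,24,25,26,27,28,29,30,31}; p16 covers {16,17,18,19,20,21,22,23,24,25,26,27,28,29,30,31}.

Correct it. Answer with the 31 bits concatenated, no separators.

s1 (pos 1,3,5,7,9,11,13,15,17,19,21,23,25,27,29,31): 0⊕1⊕1⊕1⊕0⊕1⊕0⊕1⊕0⊕1⊕0⊕1⊕1⊕0⊕1⊕1 = 0
s2 (pos 2,3,6,7,10,11,14,15,18,19,22,23,26,27,30,31): 1⊕1⊕0⊕1⊕1⊕1⊕1⊕1⊕0⊕1⊕1⊕1⊕0⊕0⊕1⊕1 = 0
s4 (pos 4,5,6,7,12,13,14,15,20,21,22,23,28,29,30,31): 0⊕1⊕0⊕1⊕0⊕0⊕1⊕1⊕1⊕0⊕1⊕1⊕1⊕1⊕1⊕1 = 1
s8 (pos 8,9,10,11,12,13,14,15,24,25,26,27,28,29,30,31): 1⊕0⊕1⊕1⊕0⊕0⊕1⊕1⊕0⊕1⊕0⊕0⊕1⊕1⊕1⊕1 = 0
s16 (pos 16,17,18,19,20,21,22,23,24,25,26,27,28,29,30,31): 0⊕0⊕0⊕1⊕1⊕0⊕1⊕1⊕0⊕1⊕0⊕0⊕1⊕1⊕1⊕1 = 1
Syndrome s16…s1 = 10100 → error at position 20.
Flip position 20: 0110101101100110001101101001111 → 0110101101100110001001101001111

0110101101100110001001101001111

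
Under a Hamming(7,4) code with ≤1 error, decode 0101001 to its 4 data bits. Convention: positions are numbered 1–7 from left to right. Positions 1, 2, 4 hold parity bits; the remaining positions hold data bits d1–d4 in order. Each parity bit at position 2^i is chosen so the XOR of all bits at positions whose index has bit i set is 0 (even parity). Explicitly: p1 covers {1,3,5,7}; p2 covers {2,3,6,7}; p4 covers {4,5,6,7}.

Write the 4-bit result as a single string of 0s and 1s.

0001

s1 (pos 1,3,5,7): 0⊕0⊕0⊕1 = 1
s2 (pos 2,3,6,7): 1⊕0⊕0⊕1 = 0
s4 (pos 4,5,6,7): 1⊕0⊕0⊕1 = 0
Syndrome s4…s1 = 001 → error at position 1.
Flip position 1: 0101001 → 1101001
Read data bits from positions 3,5,6,7: 0001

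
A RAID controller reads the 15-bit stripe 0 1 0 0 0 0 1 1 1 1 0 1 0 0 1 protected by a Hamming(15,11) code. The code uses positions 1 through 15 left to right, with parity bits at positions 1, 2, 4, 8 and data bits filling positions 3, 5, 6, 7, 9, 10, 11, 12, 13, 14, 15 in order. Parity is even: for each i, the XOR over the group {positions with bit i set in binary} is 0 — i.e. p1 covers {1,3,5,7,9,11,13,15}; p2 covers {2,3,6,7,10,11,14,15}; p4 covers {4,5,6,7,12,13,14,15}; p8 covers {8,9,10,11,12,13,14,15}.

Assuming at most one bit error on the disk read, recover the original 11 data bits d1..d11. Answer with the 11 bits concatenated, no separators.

s1 (pos 1,3,5,7,9,11,13,15): 0⊕0⊕0⊕1⊕1⊕0⊕0⊕1 = 1
s2 (pos 2,3,6,7,10,11,14,15): 1⊕0⊕0⊕1⊕1⊕0⊕0⊕1 = 0
s4 (pos 4,5,6,7,12,13,14,15): 0⊕0⊕0⊕1⊕1⊕0⊕0⊕1 = 1
s8 (pos 8,9,10,11,12,13,14,15): 1⊕1⊕1⊕0⊕1⊕0⊕0⊕1 = 1
Syndrome s8…s1 = 1101 → error at position 13.
Flip position 13: 010000111101001 → 010000111101101
Read data bits from positions 3,5,6,7,9,10,11,12,13,14,15: 00011101101

00011101101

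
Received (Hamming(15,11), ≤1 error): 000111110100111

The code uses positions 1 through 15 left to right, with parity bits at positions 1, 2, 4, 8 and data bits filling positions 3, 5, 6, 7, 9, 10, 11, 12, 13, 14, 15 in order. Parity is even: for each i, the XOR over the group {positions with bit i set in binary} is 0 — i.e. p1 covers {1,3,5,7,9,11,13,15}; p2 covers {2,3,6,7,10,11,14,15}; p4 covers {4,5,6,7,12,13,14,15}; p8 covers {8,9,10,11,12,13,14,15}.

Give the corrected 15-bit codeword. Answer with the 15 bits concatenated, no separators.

000111110100101

s1 (pos 1,3,5,7,9,11,13,15): 0⊕0⊕1⊕1⊕0⊕0⊕1⊕1 = 0
s2 (pos 2,3,6,7,10,11,14,15): 0⊕0⊕1⊕1⊕1⊕0⊕1⊕1 = 1
s4 (pos 4,5,6,7,12,13,14,15): 1⊕1⊕1⊕1⊕0⊕1⊕1⊕1 = 1
s8 (pos 8,9,10,11,12,13,14,15): 1⊕0⊕1⊕0⊕0⊕1⊕1⊕1 = 1
Syndrome s8…s1 = 1110 → error at position 14.
Flip position 14: 000111110100111 → 000111110100101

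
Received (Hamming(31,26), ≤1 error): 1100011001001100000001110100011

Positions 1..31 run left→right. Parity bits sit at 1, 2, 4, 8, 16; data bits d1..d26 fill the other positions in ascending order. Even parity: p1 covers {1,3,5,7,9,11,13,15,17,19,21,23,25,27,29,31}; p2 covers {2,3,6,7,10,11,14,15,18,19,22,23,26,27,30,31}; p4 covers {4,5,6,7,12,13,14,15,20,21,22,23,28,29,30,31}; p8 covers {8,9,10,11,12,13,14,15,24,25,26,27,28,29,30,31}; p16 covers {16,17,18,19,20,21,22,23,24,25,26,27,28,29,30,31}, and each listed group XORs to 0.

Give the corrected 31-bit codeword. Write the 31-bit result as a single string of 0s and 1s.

1100011011001100000001110100011

s1 (pos 1,3,5,7,9,11,13,15,17,19,21,23,25,27,29,31): 1⊕0⊕0⊕1⊕0⊕0⊕1⊕0⊕0⊕0⊕0⊕1⊕0⊕0⊕0⊕1 = 1
s2 (pos 2,3,6,7,10,11,14,15,18,19,22,23,26,27,30,31): 1⊕0⊕1⊕1⊕1⊕0⊕1⊕0⊕0⊕0⊕1⊕1⊕1⊕0⊕1⊕1 = 0
s4 (pos 4,5,6,7,12,13,14,15,20,21,22,23,28,29,30,31): 0⊕0⊕1⊕1⊕0⊕1⊕1⊕0⊕0⊕0⊕1⊕1⊕0⊕0⊕1⊕1 = 0
s8 (pos 8,9,10,11,12,13,14,15,24,25,26,27,28,29,30,31): 0⊕0⊕1⊕0⊕0⊕1⊕1⊕0⊕1⊕0⊕1⊕0⊕0⊕0⊕1⊕1 = 1
s16 (pos 16,17,18,19,20,21,22,23,24,25,26,27,28,29,30,31): 0⊕0⊕0⊕0⊕0⊕0⊕1⊕1⊕1⊕0⊕1⊕0⊕0⊕0⊕1⊕1 = 0
Syndrome s16…s1 = 01001 → error at position 9.
Flip position 9: 1100011001001100000001110100011 → 1100011011001100000001110100011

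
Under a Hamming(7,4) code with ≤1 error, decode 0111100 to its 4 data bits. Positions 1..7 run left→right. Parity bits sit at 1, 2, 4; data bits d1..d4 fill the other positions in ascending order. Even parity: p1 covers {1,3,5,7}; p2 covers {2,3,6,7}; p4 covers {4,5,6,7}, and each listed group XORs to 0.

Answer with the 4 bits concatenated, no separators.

1100

s1 (pos 1,3,5,7): 0⊕1⊕1⊕0 = 0
s2 (pos 2,3,6,7): 1⊕1⊕0⊕0 = 0
s4 (pos 4,5,6,7): 1⊕1⊕0⊕0 = 0
Syndrome s4…s1 = 000 → no error.
Read data bits from positions 3,5,6,7: 1100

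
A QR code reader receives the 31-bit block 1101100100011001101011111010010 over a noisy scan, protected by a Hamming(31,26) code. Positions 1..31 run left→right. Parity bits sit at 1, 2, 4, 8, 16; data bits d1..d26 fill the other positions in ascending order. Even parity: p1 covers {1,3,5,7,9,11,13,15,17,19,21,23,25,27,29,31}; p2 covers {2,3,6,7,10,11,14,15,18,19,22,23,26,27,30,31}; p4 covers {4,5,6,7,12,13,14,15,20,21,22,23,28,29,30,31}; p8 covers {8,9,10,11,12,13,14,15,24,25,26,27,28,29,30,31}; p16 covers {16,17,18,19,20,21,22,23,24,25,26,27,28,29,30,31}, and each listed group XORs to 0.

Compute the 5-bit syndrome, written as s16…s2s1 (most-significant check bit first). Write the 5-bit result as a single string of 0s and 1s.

s1 (pos 1,3,5,7,9,11,13,15,17,19,21,23,25,27,29,31): 1⊕0⊕1⊕0⊕0⊕0⊕1⊕0⊕1⊕1⊕1⊕1⊕1⊕1⊕0⊕0 = 1
s2 (pos 2,3,6,7,10,11,14,15,18,19,22,23,26,27,30,31): 1⊕0⊕0⊕0⊕0⊕0⊕0⊕0⊕0⊕1⊕1⊕1⊕0⊕1⊕1⊕0 = 0
s4 (pos 4,5,6,7,12,13,14,15,20,21,22,23,28,29,30,31): 1⊕1⊕0⊕0⊕1⊕1⊕0⊕0⊕0⊕1⊕1⊕1⊕0⊕0⊕1⊕0 = 0
s8 (pos 8,9,10,11,12,13,14,15,24,25,26,27,28,29,30,31): 1⊕0⊕0⊕0⊕1⊕1⊕0⊕0⊕1⊕1⊕0⊕1⊕0⊕0⊕1⊕0 = 1
s16 (pos 16,17,18,19,20,21,22,23,24,25,26,27,28,29,30,31): 1⊕1⊕0⊕1⊕0⊕1⊕1⊕1⊕1⊕1⊕0⊕1⊕0⊕0⊕1⊕0 = 0
Syndrome s16…s1 = 01001 → error at position 9.

01001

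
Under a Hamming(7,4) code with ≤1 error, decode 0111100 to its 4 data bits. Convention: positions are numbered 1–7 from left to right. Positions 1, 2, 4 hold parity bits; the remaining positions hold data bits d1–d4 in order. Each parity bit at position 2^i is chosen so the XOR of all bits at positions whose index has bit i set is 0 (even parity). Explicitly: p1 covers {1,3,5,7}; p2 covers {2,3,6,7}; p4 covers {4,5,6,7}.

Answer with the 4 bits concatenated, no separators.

1100

s1 (pos 1,3,5,7): 0⊕1⊕1⊕0 = 0
s2 (pos 2,3,6,7): 1⊕1⊕0⊕0 = 0
s4 (pos 4,5,6,7): 1⊕1⊕0⊕0 = 0
Syndrome s4…s1 = 000 → no error.
Read data bits from positions 3,5,6,7: 1100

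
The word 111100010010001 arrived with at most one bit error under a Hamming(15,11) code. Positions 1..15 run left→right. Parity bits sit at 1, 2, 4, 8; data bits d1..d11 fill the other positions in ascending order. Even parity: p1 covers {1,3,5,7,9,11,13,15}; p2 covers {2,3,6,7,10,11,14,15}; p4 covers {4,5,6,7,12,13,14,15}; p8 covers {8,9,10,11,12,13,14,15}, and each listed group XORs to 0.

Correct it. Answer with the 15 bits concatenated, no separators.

111100000010001

s1 (pos 1,3,5,7,9,11,13,15): 1⊕1⊕0⊕0⊕0⊕1⊕0⊕1 = 0
s2 (pos 2,3,6,7,10,11,14,15): 1⊕1⊕0⊕0⊕0⊕1⊕0⊕1 = 0
s4 (pos 4,5,6,7,12,13,14,15): 1⊕0⊕0⊕0⊕0⊕0⊕0⊕1 = 0
s8 (pos 8,9,10,11,12,13,14,15): 1⊕0⊕0⊕1⊕0⊕0⊕0⊕1 = 1
Syndrome s8…s1 = 1000 → error at position 8.
Flip position 8: 111100010010001 → 111100000010001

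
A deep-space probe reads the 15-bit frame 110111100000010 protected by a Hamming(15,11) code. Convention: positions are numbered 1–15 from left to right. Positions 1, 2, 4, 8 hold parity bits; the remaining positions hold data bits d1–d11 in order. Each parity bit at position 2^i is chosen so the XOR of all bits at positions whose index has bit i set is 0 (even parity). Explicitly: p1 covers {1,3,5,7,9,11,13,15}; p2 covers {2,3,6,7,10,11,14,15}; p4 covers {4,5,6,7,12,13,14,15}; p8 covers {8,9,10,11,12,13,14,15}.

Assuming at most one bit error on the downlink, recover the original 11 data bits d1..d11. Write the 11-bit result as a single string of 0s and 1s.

01110000110

s1 (pos 1,3,5,7,9,11,13,15): 1⊕0⊕1⊕1⊕0⊕0⊕0⊕0 = 1
s2 (pos 2,3,6,7,10,11,14,15): 1⊕0⊕1⊕1⊕0⊕0⊕1⊕0 = 0
s4 (pos 4,5,6,7,12,13,14,15): 1⊕1⊕1⊕1⊕0⊕0⊕1⊕0 = 1
s8 (pos 8,9,10,11,12,13,14,15): 0⊕0⊕0⊕0⊕0⊕0⊕1⊕0 = 1
Syndrome s8…s1 = 1101 → error at position 13.
Flip position 13: 110111100000010 → 110111100000110
Read data bits from positions 3,5,6,7,9,10,11,12,13,14,15: 01110000110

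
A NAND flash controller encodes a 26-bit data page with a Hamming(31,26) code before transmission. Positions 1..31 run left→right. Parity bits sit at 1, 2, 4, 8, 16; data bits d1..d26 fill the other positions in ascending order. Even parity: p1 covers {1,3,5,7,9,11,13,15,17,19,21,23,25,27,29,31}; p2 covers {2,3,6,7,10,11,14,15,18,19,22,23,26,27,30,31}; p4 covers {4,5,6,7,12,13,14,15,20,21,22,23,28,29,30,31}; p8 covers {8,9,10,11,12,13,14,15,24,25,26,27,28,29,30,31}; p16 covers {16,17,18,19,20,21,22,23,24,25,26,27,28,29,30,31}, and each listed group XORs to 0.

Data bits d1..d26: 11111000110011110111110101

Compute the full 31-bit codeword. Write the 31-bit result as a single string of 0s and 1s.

Place data at non-parity positions: p1 p2 1 p4 1 1 1 p8 1 0 0 0 1 1 0 p16 0 1 1 1 1 0 1 1 1 1 1 0 1 0 1
p1 (pos 1,3,5,7,9,11,13,15,17,19,21,23,25,27,29,31): XOR of data positions = 1⊕1⊕1⊕1⊕0⊕1⊕0⊕0⊕1⊕1⊕1⊕1⊕1⊕1⊕1 = 0
p2 (pos 2,3,6,7,10,11,14,15,18,19,22,23,26,27,30,31): XOR of data positions = 1⊕1⊕1⊕0⊕0⊕1⊕0⊕1⊕1⊕0⊕1⊕1⊕1⊕0⊕1 = 0
p4 (pos 4,5,6,7,12,13,14,15,20,21,22,23,28,29,30,31): XOR of data positions = 1⊕1⊕1⊕0⊕1⊕1⊕0⊕1⊕1⊕0⊕1⊕0⊕1⊕0⊕1 = 0
p8 (pos 8,9,10,11,12,13,14,15,24,25,26,27,28,29,30,31): XOR of data positions = 1⊕0⊕0⊕0⊕1⊕1⊕0⊕1⊕1⊕1⊕1⊕0⊕1⊕0⊕1 = 1
p16 (pos 16,17,18,19,20,21,22,23,24,25,26,27,28,29,30,31): XOR of data positions = 0⊕1⊕1⊕1⊕1⊕0⊕1⊕1⊕1⊕1⊕1⊕0⊕1⊕0⊕1 = 1
Codeword: 0010111110001101011110111110101

0010111110001101011110111110101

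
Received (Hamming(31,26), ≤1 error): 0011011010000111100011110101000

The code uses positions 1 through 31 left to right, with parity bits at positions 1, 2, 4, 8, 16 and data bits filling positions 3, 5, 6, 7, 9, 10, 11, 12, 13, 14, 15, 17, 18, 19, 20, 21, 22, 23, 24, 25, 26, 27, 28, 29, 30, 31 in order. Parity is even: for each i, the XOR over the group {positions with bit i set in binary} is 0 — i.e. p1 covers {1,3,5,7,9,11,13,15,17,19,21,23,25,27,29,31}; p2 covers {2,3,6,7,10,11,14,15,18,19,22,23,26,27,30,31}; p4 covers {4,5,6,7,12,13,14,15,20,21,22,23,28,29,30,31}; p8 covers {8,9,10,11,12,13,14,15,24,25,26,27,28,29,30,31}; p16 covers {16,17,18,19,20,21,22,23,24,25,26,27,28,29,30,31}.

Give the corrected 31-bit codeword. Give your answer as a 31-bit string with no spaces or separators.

0011111010000111100011110101000

s1 (pos 1,3,5,7,9,11,13,15,17,19,21,23,25,27,29,31): 0⊕1⊕0⊕1⊕1⊕0⊕0⊕1⊕1⊕0⊕1⊕1⊕0⊕0⊕0⊕0 = 1
s2 (pos 2,3,6,7,10,11,14,15,18,19,22,23,26,27,30,31): 0⊕1⊕1⊕1⊕0⊕0⊕1⊕1⊕0⊕0⊕1⊕1⊕1⊕0⊕0⊕0 = 0
s4 (pos 4,5,6,7,12,13,14,15,20,21,22,23,28,29,30,31): 1⊕0⊕1⊕1⊕0⊕0⊕1⊕1⊕0⊕1⊕1⊕1⊕1⊕0⊕0⊕0 = 1
s8 (pos 8,9,10,11,12,13,14,15,24,25,26,27,28,29,30,31): 0⊕1⊕0⊕0⊕0⊕0⊕1⊕1⊕1⊕0⊕1⊕0⊕1⊕0⊕0⊕0 = 0
s16 (pos 16,17,18,19,20,21,22,23,24,25,26,27,28,29,30,31): 1⊕1⊕0⊕0⊕0⊕1⊕1⊕1⊕1⊕0⊕1⊕0⊕1⊕0⊕0⊕0 = 0
Syndrome s16…s1 = 00101 → error at position 5.
Flip position 5: 0011011010000111100011110101000 → 0011111010000111100011110101000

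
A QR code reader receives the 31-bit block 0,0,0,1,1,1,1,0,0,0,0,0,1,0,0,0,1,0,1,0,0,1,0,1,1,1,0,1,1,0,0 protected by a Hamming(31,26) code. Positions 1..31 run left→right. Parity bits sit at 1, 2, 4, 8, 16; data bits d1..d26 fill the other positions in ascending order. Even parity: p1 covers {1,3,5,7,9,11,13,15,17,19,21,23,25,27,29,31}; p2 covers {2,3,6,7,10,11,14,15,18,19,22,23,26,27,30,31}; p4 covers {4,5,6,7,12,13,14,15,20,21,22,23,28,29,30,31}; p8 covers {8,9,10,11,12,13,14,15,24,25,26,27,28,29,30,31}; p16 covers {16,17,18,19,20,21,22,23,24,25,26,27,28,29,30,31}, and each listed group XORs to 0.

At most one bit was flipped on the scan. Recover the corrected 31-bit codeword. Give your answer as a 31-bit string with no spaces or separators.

s1 (pos 1,3,5,7,9,11,13,15,17,19,21,23,25,27,29,31): 0⊕0⊕1⊕1⊕0⊕0⊕1⊕0⊕1⊕1⊕0⊕0⊕1⊕0⊕1⊕0 = 1
s2 (pos 2,3,6,7,10,11,14,15,18,19,22,23,26,27,30,31): 0⊕0⊕1⊕1⊕0⊕0⊕0⊕0⊕0⊕1⊕1⊕0⊕1⊕0⊕0⊕0 = 1
s4 (pos 4,5,6,7,12,13,14,15,20,21,22,23,28,29,30,31): 1⊕1⊕1⊕1⊕0⊕1⊕0⊕0⊕0⊕0⊕1⊕0⊕1⊕1⊕0⊕0 = 0
s8 (pos 8,9,10,11,12,13,14,15,24,25,26,27,28,29,30,31): 0⊕0⊕0⊕0⊕0⊕1⊕0⊕0⊕1⊕1⊕1⊕0⊕1⊕1⊕0⊕0 = 0
s16 (pos 16,17,18,19,20,21,22,23,24,25,26,27,28,29,30,31): 0⊕1⊕0⊕1⊕0⊕0⊕1⊕0⊕1⊕1⊕1⊕0⊕1⊕1⊕0⊕0 = 0
Syndrome s16…s1 = 00011 → error at position 3.
Flip position 3: 0001111000001000101001011101100 → 0011111000001000101001011101100

0011111000001000101001011101100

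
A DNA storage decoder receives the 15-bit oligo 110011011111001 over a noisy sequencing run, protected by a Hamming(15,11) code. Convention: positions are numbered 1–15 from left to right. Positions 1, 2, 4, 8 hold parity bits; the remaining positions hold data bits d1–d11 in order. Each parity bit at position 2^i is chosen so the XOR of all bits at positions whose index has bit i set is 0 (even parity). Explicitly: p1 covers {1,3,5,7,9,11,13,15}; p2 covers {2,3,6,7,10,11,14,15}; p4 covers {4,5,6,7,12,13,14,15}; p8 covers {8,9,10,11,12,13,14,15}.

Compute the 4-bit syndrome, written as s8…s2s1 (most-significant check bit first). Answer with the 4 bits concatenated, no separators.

0011

s1 (pos 1,3,5,7,9,11,13,15): 1⊕0⊕1⊕0⊕1⊕1⊕0⊕1 = 1
s2 (pos 2,3,6,7,10,11,14,15): 1⊕0⊕1⊕0⊕1⊕1⊕0⊕1 = 1
s4 (pos 4,5,6,7,12,13,14,15): 0⊕1⊕1⊕0⊕1⊕0⊕0⊕1 = 0
s8 (pos 8,9,10,11,12,13,14,15): 1⊕1⊕1⊕1⊕1⊕0⊕0⊕1 = 0
Syndrome s8…s1 = 0011 → error at position 3.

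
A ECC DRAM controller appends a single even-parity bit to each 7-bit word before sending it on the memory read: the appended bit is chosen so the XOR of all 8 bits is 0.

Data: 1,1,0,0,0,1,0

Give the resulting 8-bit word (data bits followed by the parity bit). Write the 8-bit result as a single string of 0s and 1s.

XOR of the 7 data bits: 1⊕1⊕0⊕0⊕0⊕1⊕0 = 1
Parity bit = 1 (so all 8 bits XOR to 0).

11000101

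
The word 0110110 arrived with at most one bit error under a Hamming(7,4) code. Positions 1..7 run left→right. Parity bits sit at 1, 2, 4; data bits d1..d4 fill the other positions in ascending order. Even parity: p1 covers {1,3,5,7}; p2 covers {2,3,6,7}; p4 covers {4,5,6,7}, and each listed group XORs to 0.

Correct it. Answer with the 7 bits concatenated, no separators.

0010110

s1 (pos 1,3,5,7): 0⊕1⊕1⊕0 = 0
s2 (pos 2,3,6,7): 1⊕1⊕1⊕0 = 1
s4 (pos 4,5,6,7): 0⊕1⊕1⊕0 = 0
Syndrome s4…s1 = 010 → error at position 2.
Flip position 2: 0110110 → 0010110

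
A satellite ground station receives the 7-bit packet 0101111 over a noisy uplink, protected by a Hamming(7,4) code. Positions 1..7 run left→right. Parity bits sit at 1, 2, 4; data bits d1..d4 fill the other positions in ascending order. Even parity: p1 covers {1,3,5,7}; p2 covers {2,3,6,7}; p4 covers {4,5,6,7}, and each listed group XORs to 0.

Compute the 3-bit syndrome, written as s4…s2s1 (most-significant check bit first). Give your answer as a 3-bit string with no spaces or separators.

s1 (pos 1,3,5,7): 0⊕0⊕1⊕1 = 0
s2 (pos 2,3,6,7): 1⊕0⊕1⊕1 = 1
s4 (pos 4,5,6,7): 1⊕1⊕1⊕1 = 0
Syndrome s4…s1 = 010 → error at position 2.

010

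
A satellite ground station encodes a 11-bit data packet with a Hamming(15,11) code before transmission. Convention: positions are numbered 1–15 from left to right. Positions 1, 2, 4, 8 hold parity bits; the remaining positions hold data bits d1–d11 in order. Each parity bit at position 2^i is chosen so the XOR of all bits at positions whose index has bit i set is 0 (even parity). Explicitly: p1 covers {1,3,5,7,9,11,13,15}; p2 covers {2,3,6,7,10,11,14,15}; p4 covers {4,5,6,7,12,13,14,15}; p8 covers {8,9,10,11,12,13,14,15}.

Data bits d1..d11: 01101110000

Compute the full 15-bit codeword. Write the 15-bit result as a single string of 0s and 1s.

Place data at non-parity positions: p1 p2 0 p4 1 1 0 p8 1 1 1 0 0 0 0
p1 (pos 1,3,5,7,9,11,13,15): XOR of data positions = 0⊕1⊕0⊕1⊕1⊕0⊕0 = 1
p2 (pos 2,3,6,7,10,11,14,15): XOR of data positions = 0⊕1⊕0⊕1⊕1⊕0⊕0 = 1
p4 (pos 4,5,6,7,12,13,14,15): XOR of data positions = 1⊕1⊕0⊕0⊕0⊕0⊕0 = 0
p8 (pos 8,9,10,11,12,13,14,15): XOR of data positions = 1⊕1⊕1⊕0⊕0⊕0⊕0 = 1
Codeword: 110011011110000

110011011110000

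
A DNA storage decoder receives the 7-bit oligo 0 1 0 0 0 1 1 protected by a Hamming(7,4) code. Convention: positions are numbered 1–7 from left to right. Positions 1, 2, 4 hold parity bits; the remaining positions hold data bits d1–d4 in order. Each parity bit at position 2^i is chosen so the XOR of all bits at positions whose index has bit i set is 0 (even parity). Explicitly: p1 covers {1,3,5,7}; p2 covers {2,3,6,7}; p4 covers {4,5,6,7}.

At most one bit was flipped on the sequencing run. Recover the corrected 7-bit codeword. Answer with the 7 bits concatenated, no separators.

s1 (pos 1,3,5,7): 0⊕0⊕0⊕1 = 1
s2 (pos 2,3,6,7): 1⊕0⊕1⊕1 = 1
s4 (pos 4,5,6,7): 0⊕0⊕1⊕1 = 0
Syndrome s4…s1 = 011 → error at position 3.
Flip position 3: 0100011 → 0110011

0110011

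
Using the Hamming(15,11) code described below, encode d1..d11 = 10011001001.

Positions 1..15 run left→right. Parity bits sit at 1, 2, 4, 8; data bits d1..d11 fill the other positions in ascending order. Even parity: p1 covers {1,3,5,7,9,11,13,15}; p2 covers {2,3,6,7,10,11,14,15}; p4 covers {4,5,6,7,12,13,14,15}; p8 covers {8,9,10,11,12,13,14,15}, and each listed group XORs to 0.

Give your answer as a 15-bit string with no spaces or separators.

Place data at non-parity positions: p1 p2 1 p4 0 0 1 p8 1 0 0 1 0 0 1
p1 (pos 1,3,5,7,9,11,13,15): XOR of data positions = 1⊕0⊕1⊕1⊕0⊕0⊕1 = 0
p2 (pos 2,3,6,7,10,11,14,15): XOR of data positions = 1⊕0⊕1⊕0⊕0⊕0⊕1 = 1
p4 (pos 4,5,6,7,12,13,14,15): XOR of data positions = 0⊕0⊕1⊕1⊕0⊕0⊕1 = 1
p8 (pos 8,9,10,11,12,13,14,15): XOR of data positions = 1⊕0⊕0⊕1⊕0⊕0⊕1 = 1
Codeword: 011100111001001

011100111001001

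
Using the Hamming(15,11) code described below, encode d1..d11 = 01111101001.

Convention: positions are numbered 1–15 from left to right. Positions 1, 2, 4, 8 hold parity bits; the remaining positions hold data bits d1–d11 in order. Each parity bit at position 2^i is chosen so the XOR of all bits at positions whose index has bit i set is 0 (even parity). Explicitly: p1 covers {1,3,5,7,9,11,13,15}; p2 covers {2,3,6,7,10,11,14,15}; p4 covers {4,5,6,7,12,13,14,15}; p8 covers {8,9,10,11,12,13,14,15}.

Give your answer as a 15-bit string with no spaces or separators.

000111101101001

Place data at non-parity positions: p1 p2 0 p4 1 1 1 p8 1 1 0 1 0 0 1
p1 (pos 1,3,5,7,9,11,13,15): XOR of data positions = 0⊕1⊕1⊕1⊕0⊕0⊕1 = 0
p2 (pos 2,3,6,7,10,11,14,15): XOR of data positions = 0⊕1⊕1⊕1⊕0⊕0⊕1 = 0
p4 (pos 4,5,6,7,12,13,14,15): XOR of data positions = 1⊕1⊕1⊕1⊕0⊕0⊕1 = 1
p8 (pos 8,9,10,11,12,13,14,15): XOR of data positions = 1⊕1⊕0⊕1⊕0⊕0⊕1 = 0
Codeword: 000111101101001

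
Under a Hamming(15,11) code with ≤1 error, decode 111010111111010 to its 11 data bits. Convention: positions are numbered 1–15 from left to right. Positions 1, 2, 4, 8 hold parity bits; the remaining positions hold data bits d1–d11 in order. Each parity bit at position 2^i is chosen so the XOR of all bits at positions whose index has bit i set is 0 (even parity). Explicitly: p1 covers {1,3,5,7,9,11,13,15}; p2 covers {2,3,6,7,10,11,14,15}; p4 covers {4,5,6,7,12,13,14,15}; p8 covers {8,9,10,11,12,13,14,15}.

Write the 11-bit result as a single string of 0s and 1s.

s1 (pos 1,3,5,7,9,11,13,15): 1⊕1⊕1⊕1⊕1⊕1⊕0⊕0 = 0
s2 (pos 2,3,6,7,10,11,14,15): 1⊕1⊕0⊕1⊕1⊕1⊕1⊕0 = 0
s4 (pos 4,5,6,7,12,13,14,15): 0⊕1⊕0⊕1⊕1⊕0⊕1⊕0 = 0
s8 (pos 8,9,10,11,12,13,14,15): 1⊕1⊕1⊕1⊕1⊕0⊕1⊕0 = 0
Syndrome s8…s1 = 0000 → no error.
Read data bits from positions 3,5,6,7,9,10,11,12,13,14,15: 11011111010

11011111010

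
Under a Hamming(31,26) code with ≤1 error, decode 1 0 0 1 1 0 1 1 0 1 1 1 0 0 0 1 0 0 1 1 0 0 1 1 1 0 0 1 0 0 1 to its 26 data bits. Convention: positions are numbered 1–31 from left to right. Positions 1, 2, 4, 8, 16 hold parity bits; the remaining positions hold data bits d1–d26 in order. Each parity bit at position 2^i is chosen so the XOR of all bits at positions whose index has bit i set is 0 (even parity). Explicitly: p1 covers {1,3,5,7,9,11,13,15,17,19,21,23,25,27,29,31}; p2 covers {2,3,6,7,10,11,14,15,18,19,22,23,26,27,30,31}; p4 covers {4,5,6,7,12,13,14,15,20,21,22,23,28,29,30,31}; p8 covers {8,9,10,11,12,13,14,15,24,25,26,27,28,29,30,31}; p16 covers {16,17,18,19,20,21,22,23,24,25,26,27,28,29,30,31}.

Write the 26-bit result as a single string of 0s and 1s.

01010111000001100111001001

s1 (pos 1,3,5,7,9,11,13,15,17,19,21,23,25,27,29,31): 1⊕0⊕1⊕1⊕0⊕1⊕0⊕0⊕0⊕1⊕0⊕1⊕1⊕0⊕0⊕1 = 0
s2 (pos 2,3,6,7,10,11,14,15,18,19,22,23,26,27,30,31): 0⊕0⊕0⊕1⊕1⊕1⊕0⊕0⊕0⊕1⊕0⊕1⊕0⊕0⊕0⊕1 = 0
s4 (pos 4,5,6,7,12,13,14,15,20,21,22,23,28,29,30,31): 1⊕1⊕0⊕1⊕1⊕0⊕0⊕0⊕1⊕0⊕0⊕1⊕1⊕0⊕0⊕1 = 0
s8 (pos 8,9,10,11,12,13,14,15,24,25,26,27,28,29,30,31): 1⊕0⊕1⊕1⊕1⊕0⊕0⊕0⊕1⊕1⊕0⊕0⊕1⊕0⊕0⊕1 = 0
s16 (pos 16,17,18,19,20,21,22,23,24,25,26,27,28,29,30,31): 1⊕0⊕0⊕1⊕1⊕0⊕0⊕1⊕1⊕1⊕0⊕0⊕1⊕0⊕0⊕1 = 0
Syndrome s16…s1 = 00000 → no error.
Read data bits from positions 3,5,6,7,9,10,11,12,13,14,15,17,18,19,20,21,22,23,24,25,26,27,28,29,30,31: 01010111000001100111001001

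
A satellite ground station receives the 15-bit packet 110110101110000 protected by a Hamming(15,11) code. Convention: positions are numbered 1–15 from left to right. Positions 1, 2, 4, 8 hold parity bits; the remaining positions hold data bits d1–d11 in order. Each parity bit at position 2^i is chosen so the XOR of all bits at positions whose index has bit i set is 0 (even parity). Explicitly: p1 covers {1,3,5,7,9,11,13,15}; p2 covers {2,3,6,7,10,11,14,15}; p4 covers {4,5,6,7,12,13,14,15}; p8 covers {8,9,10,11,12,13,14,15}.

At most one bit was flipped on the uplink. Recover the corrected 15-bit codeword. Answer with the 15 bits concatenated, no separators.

s1 (pos 1,3,5,7,9,11,13,15): 1⊕0⊕1⊕1⊕1⊕1⊕0⊕0 = 1
s2 (pos 2,3,6,7,10,11,14,15): 1⊕0⊕0⊕1⊕1⊕1⊕0⊕0 = 0
s4 (pos 4,5,6,7,12,13,14,15): 1⊕1⊕0⊕1⊕0⊕0⊕0⊕0 = 1
s8 (pos 8,9,10,11,12,13,14,15): 0⊕1⊕1⊕1⊕0⊕0⊕0⊕0 = 1
Syndrome s8…s1 = 1101 → error at position 13.
Flip position 13: 110110101110000 → 110110101110100

110110101110100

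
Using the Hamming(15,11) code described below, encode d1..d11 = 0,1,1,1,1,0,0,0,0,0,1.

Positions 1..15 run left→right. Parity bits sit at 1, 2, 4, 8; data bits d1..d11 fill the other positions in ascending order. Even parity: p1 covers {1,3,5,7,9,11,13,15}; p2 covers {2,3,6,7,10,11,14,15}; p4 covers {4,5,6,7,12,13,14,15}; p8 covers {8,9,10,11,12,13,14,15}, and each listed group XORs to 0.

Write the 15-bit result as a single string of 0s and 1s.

Place data at non-parity positions: p1 p2 0 p4 1 1 1 p8 1 0 0 0 0 0 1
p1 (pos 1,3,5,7,9,11,13,15): XOR of data positions = 0⊕1⊕1⊕1⊕0⊕0⊕1 = 0
p2 (pos 2,3,6,7,10,11,14,15): XOR of data positions = 0⊕1⊕1⊕0⊕0⊕0⊕1 = 1
p4 (pos 4,5,6,7,12,13,14,15): XOR of data positions = 1⊕1⊕1⊕0⊕0⊕0⊕1 = 0
p8 (pos 8,9,10,11,12,13,14,15): XOR of data positions = 1⊕0⊕0⊕0⊕0⊕0⊕1 = 0
Codeword: 010011101000001

010011101000001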